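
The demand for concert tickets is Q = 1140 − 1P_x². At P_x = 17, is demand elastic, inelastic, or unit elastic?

inelastic

At P_x = 17, Q = 851.
dQ/dP_x = −2·1·P_x = −34.
Point elasticity E = (dQ/dP_x)·(P_x/Q) = -34 × 17/851 ≈ -0.679.
|E| ≈ 0.679 < 1, so demand is inelastic.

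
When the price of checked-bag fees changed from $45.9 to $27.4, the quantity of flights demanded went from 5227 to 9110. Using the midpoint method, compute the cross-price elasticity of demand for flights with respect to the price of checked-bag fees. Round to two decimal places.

-1.07

%ΔQ_x = (9110 − 5227)/[(5227+9110)/2] = 3883/7168.5 ≈ 0.5417.
%ΔP_y = (27.4 − 45.9)/[(45.9+27.4)/2] ≈ -0.5048.
E_xy = 0.5417/-0.5048 ≈ -1.07.
E_xy < 0, so flights and checked-bag fees are complements.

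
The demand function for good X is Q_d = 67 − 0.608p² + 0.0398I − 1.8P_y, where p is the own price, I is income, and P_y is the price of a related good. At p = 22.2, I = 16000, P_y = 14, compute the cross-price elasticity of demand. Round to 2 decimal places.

-0.07

Substituting, Q_d = 67 − 0.608(22.2)² + 0.0398(16000) − 1.8(14) = 67 − 299.6467 + 636.8 − 25.2 = 378.9533.
∂Q_d/∂P_y = −1.8, so E_xy = -1.8·(14/378.9533) ≈ -0.07.
E_xy < 0: the goods are complements.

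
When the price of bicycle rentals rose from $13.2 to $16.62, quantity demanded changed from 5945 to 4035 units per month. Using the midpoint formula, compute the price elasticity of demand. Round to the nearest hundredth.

-1.67

%Δq = (4035 − 5945)/[(5945 + 4035)/2] = -1910/4990 ≈ -0.3828.
%Δp = (16.62 − 13.2)/[(13.2 + 16.62)/2] = 3.42/14.91 ≈ 0.2294.
Arc elasticity E = %Δq/%Δp ≈ -0.3828/0.2294 ≈ -1.67.
|E| > 1: demand is elastic over this range.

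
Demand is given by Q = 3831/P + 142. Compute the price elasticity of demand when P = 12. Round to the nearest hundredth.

-0.69

At P = 12, Q = 461.25.
dQ/dP = −3831/P² = −26.6042.
Point elasticity E = (dQ/dP)·(P/Q) = -26.6042 × 12/461.25 ≈ -0.69.
|E| < 1, so demand is inelastic at this price.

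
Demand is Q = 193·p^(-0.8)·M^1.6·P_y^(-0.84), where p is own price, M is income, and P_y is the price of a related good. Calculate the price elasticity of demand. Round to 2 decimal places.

For a Cobb–Douglas (constant-elasticity) form Q = A·p^α·…, the elasticity with respect to p equals the exponent α at every point.
Here the exponent on p is -0.8, so the price elasticity of demand is -0.80.

-0.80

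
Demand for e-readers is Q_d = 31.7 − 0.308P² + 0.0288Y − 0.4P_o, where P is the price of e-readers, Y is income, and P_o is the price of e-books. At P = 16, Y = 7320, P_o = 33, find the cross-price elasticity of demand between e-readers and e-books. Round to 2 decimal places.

Substituting, Q_d = 31.7 − 0.308(16)² + 0.0288(7320) − 0.4(33) = 31.7 − 78.848 + 210.816 − 13.2 = 150.468.
∂Q_d/∂P_o = −0.4, so E_xy = -0.4·(33/150.468) ≈ -0.09.
E_xy < 0: the goods are complements.

-0.09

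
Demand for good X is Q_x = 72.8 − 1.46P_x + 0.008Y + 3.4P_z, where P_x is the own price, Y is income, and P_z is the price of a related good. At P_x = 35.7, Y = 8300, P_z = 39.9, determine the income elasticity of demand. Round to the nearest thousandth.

First evaluate Q_x: 72.8 − 1.46(35.7) + 0.008(8300) + 3.4(39.9) = 72.8 − 52.122 + 66.4 + 135.66 = 222.738.
∂Q_x/∂Y = +0.008, so E_I = 0.008·(8300/222.738) ≈ 0.298.
E_I ∈ (0,1): normal good (necessity).

0.298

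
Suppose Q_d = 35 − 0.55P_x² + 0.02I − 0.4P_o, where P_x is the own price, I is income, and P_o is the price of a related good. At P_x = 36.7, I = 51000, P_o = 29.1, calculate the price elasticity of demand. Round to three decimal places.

-4.897

Q_d = 35 − 0.55(36.7)² + 0.02(51000) − 0.4(29.1) = 35 − 740.7895 + 1020 − 11.64 = 302.5705.
∂Q_d/∂P_x = −2·0.55·P_x = -40.37, so E_p = -40.37·(36.7/302.5705) ≈ -4.897.
|E_p| > 1: demand is elastic.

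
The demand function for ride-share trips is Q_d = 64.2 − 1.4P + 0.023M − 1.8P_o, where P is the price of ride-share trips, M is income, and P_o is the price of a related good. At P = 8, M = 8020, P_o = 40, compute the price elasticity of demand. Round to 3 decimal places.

Substituting, Q_d = 64.2 − 1.4(8) + 0.023(8020) − 1.8(40) = 64.2 − 11.2 + 184.46 − 72 = 165.46.
∂Q_d/∂P = −1.4, so E_p = (−1.4)·(8/165.46) ≈ -0.068.
|E_p| < 1: demand is inelastic.

-0.068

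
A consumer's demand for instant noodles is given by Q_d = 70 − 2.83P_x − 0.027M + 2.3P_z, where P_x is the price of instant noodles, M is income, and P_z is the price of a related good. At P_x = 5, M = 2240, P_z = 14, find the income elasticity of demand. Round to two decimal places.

-2.19

Evaluating quantity at (P_x, M, P_z) gives Q_d = 70 − 2.83(5) − 0.027(2240) + 2.3(14) = 70 − 14.15 − 60.48 + 32.2 = 27.57.
∂Q_d/∂M = −0.027, so E_I = -0.027·(2240/27.57) ≈ -2.19.
E_I < 0: inferior good.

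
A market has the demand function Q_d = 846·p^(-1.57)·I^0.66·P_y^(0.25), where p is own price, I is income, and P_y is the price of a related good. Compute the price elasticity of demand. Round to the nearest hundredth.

For a Cobb–Douglas (constant-elasticity) form Q_d = A·p^α·…, the elasticity with respect to p equals the exponent α at every point.
Here the exponent on p is -1.57, so the price elasticity of demand is -1.57.

-1.57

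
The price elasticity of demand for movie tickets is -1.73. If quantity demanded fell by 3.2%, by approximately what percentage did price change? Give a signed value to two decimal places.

1.85

%ΔQ ≈ E × %ΔP ⇒ %ΔP = %ΔQ / E = (-3.2%)/(-1.73) ≈ 1.85%.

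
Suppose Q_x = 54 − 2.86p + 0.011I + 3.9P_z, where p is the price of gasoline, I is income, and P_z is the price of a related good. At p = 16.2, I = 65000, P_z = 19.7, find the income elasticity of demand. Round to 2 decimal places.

0.89

Substituting, Q_x = 54 − 2.86(16.2) + 0.011(65000) + 3.9(19.7) = 54 − 46.332 + 715 + 76.83 = 799.498.
∂Q_x/∂I = +0.011, so E_I = 0.011·(65000/799.498) ≈ 0.89.
E_I ∈ (0,1): normal good (necessity).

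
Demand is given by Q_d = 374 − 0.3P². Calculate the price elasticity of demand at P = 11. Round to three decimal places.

At P = 11, Q_d = 337.7.
dQ_d/dP = −2·0.3·P = −6.6.
Point elasticity E = (dQ_d/dP)·(P/Q_d) = -6.6 × 11/337.7 ≈ -0.215.
|E| < 1, so demand is inelastic at this price.

-0.215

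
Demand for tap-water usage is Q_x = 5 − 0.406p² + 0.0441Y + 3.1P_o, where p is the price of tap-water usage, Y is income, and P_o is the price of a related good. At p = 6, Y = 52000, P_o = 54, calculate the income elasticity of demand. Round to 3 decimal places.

0.936

First evaluate Q_x: 5 − 0.406(6)² + 0.0441(52000) + 3.1(54) = 5 − 14.616 + 2293.2 + 167.4 = 2450.984.
∂Q_x/∂Y = +0.0441, so E_I = 0.0441·(52000/2450.984) ≈ 0.936.
E_I ∈ (0,1): normal good (necessity).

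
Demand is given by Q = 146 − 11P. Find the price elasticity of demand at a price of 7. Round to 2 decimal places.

-1.12

At P = 7, Q = 69.
dQ/dP = −11.
Point elasticity E = (dQ/dP)·(P/Q) = -11 × 7/69 ≈ -1.12.
|E| > 1, so demand is elastic at this price.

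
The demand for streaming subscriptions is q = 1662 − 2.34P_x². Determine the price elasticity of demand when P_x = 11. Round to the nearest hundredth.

At P_x = 11, q = 1378.86.
dq/dP_x = −2·2.34·P_x = −51.48.
Point elasticity E = (dq/dP_x)·(P_x/q) = -51.48 × 11/1378.86 ≈ -0.41.
|E| < 1, so demand is inelastic at this price.

-0.41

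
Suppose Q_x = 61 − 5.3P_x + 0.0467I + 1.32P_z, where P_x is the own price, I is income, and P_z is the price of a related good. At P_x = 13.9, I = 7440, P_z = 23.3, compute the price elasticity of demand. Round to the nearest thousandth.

-0.202

Substituting, Q_x = 61 − 5.3(13.9) + 0.0467(7440) + 1.32(23.3) = 61 − 73.67 + 347.448 + 30.756 = 365.534.
∂Q_x/∂P_x = −5.3, so E_p = (−5.3)·(13.9/365.534) ≈ -0.202.
|E_p| < 1: demand is inelastic.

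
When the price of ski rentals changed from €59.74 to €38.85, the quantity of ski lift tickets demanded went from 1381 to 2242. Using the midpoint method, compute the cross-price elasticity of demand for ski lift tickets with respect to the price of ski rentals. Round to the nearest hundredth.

-1.12

%ΔQ_x = (2242 − 1381)/[(1381+2242)/2] = 861/1811.5 ≈ 0.4753.
%ΔP_y = (38.85 − 59.74)/[(59.74+38.85)/2] ≈ -0.4238.
E_xy = 0.4753/-0.4238 ≈ -1.12.
E_xy < 0, so ski lift tickets and ski rentals are complements.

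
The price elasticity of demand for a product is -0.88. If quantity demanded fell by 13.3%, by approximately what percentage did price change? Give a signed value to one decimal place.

15.1

%ΔQ ≈ E × %ΔP ⇒ %ΔP = %ΔQ / E = (-13.3%)/(-0.88) ≈ 15.1%.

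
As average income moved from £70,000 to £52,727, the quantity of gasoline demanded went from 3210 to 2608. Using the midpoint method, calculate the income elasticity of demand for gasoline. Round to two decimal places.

0.74

%ΔQ = (2608 − 3210)/[(3210+2608)/2] = -602/2909 ≈ -0.2069.
%ΔI = (52,727 − 70,000)/[(70,000+52,727)/2] = -17273/61363.5 ≈ -0.2815.
E_I = %ΔQ/%ΔI ≈ 0.74.
E_I ∈ (0,1): normal good (necessity).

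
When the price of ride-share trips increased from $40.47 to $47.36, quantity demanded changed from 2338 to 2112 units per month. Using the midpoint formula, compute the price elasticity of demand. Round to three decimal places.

-0.647

%ΔQ = (2112 − 2338)/[(2338 + 2112)/2] = -226/2225 ≈ -0.1016.
%ΔP = (47.36 − 40.47)/[(40.47 + 47.36)/2] = 6.89/43.915 ≈ 0.1569.
Arc elasticity E = %ΔQ/%ΔP ≈ -0.1016/0.1569 ≈ -0.647.
|E| < 1: demand is inelastic over this range.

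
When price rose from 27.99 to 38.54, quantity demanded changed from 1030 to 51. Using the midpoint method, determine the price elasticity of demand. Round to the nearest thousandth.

-5.711

%Δq = (51 − 1030)/[(1030 + 51)/2] = -979/540.5 ≈ -1.8113.
%ΔP = (38.54 − 27.99)/[(27.99 + 38.54)/2] = 10.55/33.265 ≈ 0.3172.
Arc elasticity E = %Δq/%ΔP ≈ -1.8113/0.3172 ≈ -5.711.
|E| > 1: demand is elastic over this range.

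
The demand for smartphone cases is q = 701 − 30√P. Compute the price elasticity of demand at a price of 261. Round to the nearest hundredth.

At P = 261, q = 216.3352.
dq/dP = −30/(2√P) = −30/(2·16.1555).
Point elasticity E = (dq/dP)·(P/q) = -0.9285 × 261/216.3352 ≈ -1.12.
|E| > 1, so demand is elastic at this price.

-1.12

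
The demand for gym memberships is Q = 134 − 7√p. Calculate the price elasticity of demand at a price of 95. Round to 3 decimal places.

-0.519

At p = 95, Q = 65.7724.
dQ/dp = −7/(2√p) = −7/(2·9.7468).
Point elasticity E = (dQ/dp)·(p/Q) = -0.3591 × 95/65.7724 ≈ -0.519.
|E| < 1, so demand is inelastic at this price.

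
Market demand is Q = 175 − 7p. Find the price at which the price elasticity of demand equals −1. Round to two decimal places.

For linear demand Q = a − bp, E = −bp/(a − bp). |E| = 1 ⇒ bp = a − bp ⇒ p = a/(2b).
p = 175/(2·7) = 12.50.

12.50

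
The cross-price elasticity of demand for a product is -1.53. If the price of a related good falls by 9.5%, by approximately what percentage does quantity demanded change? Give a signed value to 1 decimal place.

%ΔQ ≈ E × %ΔP_y = (-1.53) × (-9.5%) ≈ 14.5%.

14.5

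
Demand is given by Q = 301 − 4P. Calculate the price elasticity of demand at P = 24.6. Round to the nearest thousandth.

-0.486

At P = 24.6, Q = 202.6.
dQ/dP = −4.
Point elasticity E = (dQ/dP)·(P/Q) = -4 × 24.6/202.6 ≈ -0.486.
|E| < 1, so demand is inelastic at this price.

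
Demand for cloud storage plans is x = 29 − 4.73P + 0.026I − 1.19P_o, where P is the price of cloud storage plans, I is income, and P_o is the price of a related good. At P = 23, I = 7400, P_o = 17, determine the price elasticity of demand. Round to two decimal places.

-1.18

Evaluating quantity at (P, I, P_o) gives x = 29 − 4.73(23) + 0.026(7400) − 1.19(17) = 29 − 108.79 + 192.4 − 20.23 = 92.38.
∂x/∂P = −4.73, so E_p = (−4.73)·(23/92.38) ≈ -1.18.
|E_p| > 1: demand is elastic.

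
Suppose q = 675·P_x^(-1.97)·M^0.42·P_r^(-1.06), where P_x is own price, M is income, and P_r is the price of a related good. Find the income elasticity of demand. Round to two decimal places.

For a Cobb–Douglas (constant-elasticity) form q = A·M^α·…, the elasticity with respect to M equals the exponent α at every point.
Here the exponent on M is 0.42, so the income elasticity of demand is 0.42.

0.42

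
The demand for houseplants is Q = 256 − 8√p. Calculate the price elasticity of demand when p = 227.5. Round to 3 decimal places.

-0.446

At p = 227.5, Q = 135.3352.
dQ/dp = −8/(2√p) = −8/(2·15.0831).
Point elasticity E = (dQ/dp)·(p/Q) = -0.2652 × 227.5/135.3352 ≈ -0.446.
|E| < 1, so demand is inelastic at this price.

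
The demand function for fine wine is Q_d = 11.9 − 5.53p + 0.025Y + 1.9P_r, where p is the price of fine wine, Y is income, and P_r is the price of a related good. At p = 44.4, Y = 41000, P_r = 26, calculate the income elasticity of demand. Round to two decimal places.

At the given point, Q_d = 11.9 − 5.53(44.4) + 0.025(41000) + 1.9(26) = 11.9 − 245.532 + 1025 + 49.4 = 840.768.
∂Q_d/∂Y = +0.025, so E_I = 0.025·(41000/840.768) ≈ 1.22.
E_I > 1: normal good (luxury).

1.22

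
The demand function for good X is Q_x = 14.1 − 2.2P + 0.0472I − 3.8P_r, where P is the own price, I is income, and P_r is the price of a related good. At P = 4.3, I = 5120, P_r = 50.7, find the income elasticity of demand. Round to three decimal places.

Substituting, Q_x = 14.1 − 2.2(4.3) + 0.0472(5120) − 3.8(50.7) = 14.1 − 9.46 + 241.664 − 192.66 = 53.644.
∂Q_x/∂I = +0.0472, so E_I = 0.0472·(5120/53.644) ≈ 4.505.
E_I > 1: normal good (luxury).

4.505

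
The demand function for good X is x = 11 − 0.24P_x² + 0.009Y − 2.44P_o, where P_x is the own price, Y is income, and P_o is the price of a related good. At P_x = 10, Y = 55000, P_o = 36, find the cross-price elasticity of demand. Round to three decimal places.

Substituting, x = 11 − 0.24(10)² + 0.009(55000) − 2.44(36) = 11 − 24 + 495 − 87.84 = 394.16.
∂x/∂P_o = −2.44, so E_xy = -2.44·(36/394.16) ≈ -0.223.
E_xy < 0: the goods are complements.

-0.223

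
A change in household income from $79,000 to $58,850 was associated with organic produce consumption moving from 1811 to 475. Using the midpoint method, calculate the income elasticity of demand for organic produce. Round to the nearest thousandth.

3.998

%ΔQ = (475 − 1811)/[(1811+475)/2] = -1336/1143 ≈ -1.1689.
%ΔI = (58,850 − 79,000)/[(79,000+58,850)/2] = -20150/68925 ≈ -0.2923.
E_I = %ΔQ/%ΔI ≈ 3.998.
E_I > 1: normal good (luxury).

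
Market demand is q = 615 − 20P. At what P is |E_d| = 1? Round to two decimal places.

15.38

For linear demand q = a − bP, E = −bP/(a − bP). |E| = 1 ⇒ bP = a − bP ⇒ P = a/(2b).
P = 615/(2·20) ≈ 15.38.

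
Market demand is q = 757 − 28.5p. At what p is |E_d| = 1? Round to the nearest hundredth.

13.28

For linear demand q = a − bp, E = −bp/(a − bp). |E| = 1 ⇒ bp = a − bp ⇒ p = a/(2b).
p = 757/(2·28.5) ≈ 13.28.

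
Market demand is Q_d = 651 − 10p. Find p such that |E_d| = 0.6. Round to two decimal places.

24.41

Set −bp/(a − bp) = −0.6 ⇒ bp = 0.6(a − bp) ⇒ bp(1+0.6) = 0.6·a.
p = 0.6·651/(10·1.6) ≈ 24.41.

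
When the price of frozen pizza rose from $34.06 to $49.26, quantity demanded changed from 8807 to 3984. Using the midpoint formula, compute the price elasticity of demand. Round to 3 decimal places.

-2.067

%ΔQ = (3984 − 8807)/[(8807 + 3984)/2] = -4823/6395.5 ≈ -0.7541.
%ΔP = (49.26 − 34.06)/[(34.06 + 49.26)/2] = 15.2/41.66 ≈ 0.3649.
Arc elasticity E = %ΔQ/%ΔP ≈ -0.7541/0.3649 ≈ -2.067.
|E| > 1: demand is elastic over this range.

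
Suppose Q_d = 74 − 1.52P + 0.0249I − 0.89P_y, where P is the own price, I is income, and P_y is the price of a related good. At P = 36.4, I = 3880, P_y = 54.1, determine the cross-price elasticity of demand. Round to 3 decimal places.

-0.717

Evaluating quantity at (P, I, P_y) gives Q_d = 74 − 1.52(36.4) + 0.0249(3880) − 0.89(54.1) = 74 − 55.328 + 96.612 − 48.149 = 67.135.
∂Q_d/∂P_y = −0.89, so E_xy = -0.89·(54.1/67.135) ≈ -0.717.
E_xy < 0: the goods are complements.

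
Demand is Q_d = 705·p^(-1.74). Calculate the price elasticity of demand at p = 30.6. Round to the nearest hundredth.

For a Cobb–Douglas (constant-elasticity) form Q_d = A·p^α·…, the elasticity with respect to p equals the exponent α at every point.
Here the exponent on p is -1.74, so the price elasticity of demand is -1.74.

-1.74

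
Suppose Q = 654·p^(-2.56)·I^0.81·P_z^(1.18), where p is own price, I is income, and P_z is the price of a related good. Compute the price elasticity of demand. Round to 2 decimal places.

-2.56

For a Cobb–Douglas (constant-elasticity) form Q = A·p^α·…, the elasticity with respect to p equals the exponent α at every point.
Here the exponent on p is -2.56, so the price elasticity of demand is -2.56.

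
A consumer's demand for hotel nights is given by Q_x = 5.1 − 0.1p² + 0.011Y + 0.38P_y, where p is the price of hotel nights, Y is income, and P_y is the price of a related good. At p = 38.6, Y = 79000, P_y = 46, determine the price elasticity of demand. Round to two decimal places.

First evaluate Q_x: 5.1 − 0.1(38.6)² + 0.011(79000) + 0.38(46) = 5.1 − 148.996 + 869 + 17.48 = 742.584.
∂Q_x/∂p = −2·0.1·p = -7.72, so E_p = -7.72·(38.6/742.584) ≈ -0.40.
|E_p| < 1: demand is inelastic.

-0.40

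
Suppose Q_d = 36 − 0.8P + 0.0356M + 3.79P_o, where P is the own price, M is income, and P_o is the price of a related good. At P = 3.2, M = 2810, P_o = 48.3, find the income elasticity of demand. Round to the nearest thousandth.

0.316

First evaluate Q_d: 36 − 0.8(3.2) + 0.0356(2810) + 3.79(48.3) = 36 − 2.56 + 100.036 + 183.057 = 316.533.
∂Q_d/∂M = +0.0356, so E_I = 0.0356·(2810/316.533) ≈ 0.316.
E_I ∈ (0,1): normal good (necessity).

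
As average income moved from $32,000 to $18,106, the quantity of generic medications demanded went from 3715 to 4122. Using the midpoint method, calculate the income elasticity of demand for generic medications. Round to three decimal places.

%ΔQ = (4122 − 3715)/[(3715+4122)/2] = 407/3918.5 ≈ 0.1039.
%ΔY = (18,106 − 32,000)/[(32,000+18,106)/2] = -13894/25053 ≈ -0.5546.
E_I = %ΔQ/%ΔY ≈ -0.187.
E_I < 0: inferior good.

-0.187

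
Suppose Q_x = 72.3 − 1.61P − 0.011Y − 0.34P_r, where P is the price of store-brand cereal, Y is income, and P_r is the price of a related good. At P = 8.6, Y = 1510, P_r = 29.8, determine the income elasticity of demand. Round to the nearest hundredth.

Evaluating quantity at (P, Y, P_r) gives Q_x = 72.3 − 1.61(8.6) − 0.011(1510) − 0.34(29.8) = 72.3 − 13.846 − 16.61 − 10.132 = 31.712.
∂Q_x/∂Y = −0.011, so E_I = -0.011·(1510/31.712) ≈ -0.52.
E_I < 0: inferior good.

-0.52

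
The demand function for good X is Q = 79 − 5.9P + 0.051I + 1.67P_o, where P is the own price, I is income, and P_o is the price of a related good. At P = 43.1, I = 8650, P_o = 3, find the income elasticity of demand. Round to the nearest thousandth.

1.629

Evaluating quantity at (P, I, P_o) gives Q = 79 − 5.9(43.1) + 0.051(8650) + 1.67(3) = 79 − 254.29 + 441.15 + 5.01 = 270.87.
∂Q/∂I = +0.051, so E_I = 0.051·(8650/270.87) ≈ 1.629.
E_I > 1: normal good (luxury).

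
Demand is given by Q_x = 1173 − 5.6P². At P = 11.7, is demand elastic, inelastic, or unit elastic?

elastic

At P = 11.7, Q_x = 406.416.
dQ_x/dP = −2·5.6·P = −131.04.
Point elasticity E = (dQ_x/dP)·(P/Q_x) = -131.04 × 11.7/406.416 ≈ -3.772.
|E| ≈ 3.772 > 1, so demand is elastic.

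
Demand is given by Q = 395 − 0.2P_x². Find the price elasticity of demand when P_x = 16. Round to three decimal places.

-0.298

At P_x = 16, Q = 343.8.
dQ/dP_x = −2·0.2·P_x = −6.4.
Point elasticity E = (dQ/dP_x)·(P_x/Q) = -6.4 × 16/343.8 ≈ -0.298.
|E| < 1, so demand is inelastic at this price.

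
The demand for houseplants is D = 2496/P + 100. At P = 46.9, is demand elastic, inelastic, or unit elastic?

At P = 46.9, D = 153.2196.
dD/dP = −2496/P² = −1.1347.
Point elasticity E = (dD/dP)·(P/D) = -1.1347 × 46.9/153.2196 ≈ -0.347.
|E| ≈ 0.347 < 1, so demand is inelastic.

inelastic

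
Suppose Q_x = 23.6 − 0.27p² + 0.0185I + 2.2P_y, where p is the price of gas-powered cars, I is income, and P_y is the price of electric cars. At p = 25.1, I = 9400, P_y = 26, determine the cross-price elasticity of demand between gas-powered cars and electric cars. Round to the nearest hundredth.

Substituting, Q_x = 23.6 − 0.27(25.1)² + 0.0185(9400) + 2.2(26) = 23.6 − 170.1027 + 173.9 + 57.2 = 84.5973.
∂Q_x/∂P_y = +2.2, so E_xy = 2.2·(26/84.5973) ≈ 0.68.
E_xy > 0: the goods are substitutes.

0.68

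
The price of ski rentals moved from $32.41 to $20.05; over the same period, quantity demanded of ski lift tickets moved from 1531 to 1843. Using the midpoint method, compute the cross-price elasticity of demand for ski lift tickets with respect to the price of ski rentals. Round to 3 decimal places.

-0.392

%ΔQ_x = (1843 − 1531)/[(1531+1843)/2] = 312/1687 ≈ 0.1849.
%ΔP_y = (20.05 − 32.41)/[(32.41+20.05)/2] ≈ -0.4712.
E_xy = 0.1849/-0.4712 ≈ -0.392.
E_xy < 0, so ski lift tickets and ski rentals are complements.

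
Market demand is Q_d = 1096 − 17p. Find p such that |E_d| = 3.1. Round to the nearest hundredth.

Set −bp/(a − bp) = −3.1 ⇒ bp = 3.1(a − bp) ⇒ bp(1+3.1) = 3.1·a.
p = 3.1·1096/(17·4.1) ≈ 48.75.

48.75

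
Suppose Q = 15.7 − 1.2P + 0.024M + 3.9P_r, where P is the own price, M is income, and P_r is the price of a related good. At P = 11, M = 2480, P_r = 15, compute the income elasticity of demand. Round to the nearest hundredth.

0.49

At the given point, Q = 15.7 − 1.2(11) + 0.024(2480) + 3.9(15) = 15.7 − 13.2 + 59.52 + 58.5 = 120.52.
∂Q/∂M = +0.024, so E_I = 0.024·(2480/120.52) ≈ 0.49.
E_I ∈ (0,1): normal good (necessity).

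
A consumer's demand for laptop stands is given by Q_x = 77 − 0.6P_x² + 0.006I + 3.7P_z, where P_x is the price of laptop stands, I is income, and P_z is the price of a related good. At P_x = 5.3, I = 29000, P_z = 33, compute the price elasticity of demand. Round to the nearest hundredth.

-0.09

At the given point, Q_x = 77 − 0.6(5.3)² + 0.006(29000) + 3.7(33) = 77 − 16.854 + 174 + 122.1 = 356.246.
∂Q_x/∂P_x = −2·0.6·P_x = -6.36, so E_p = -6.36·(5.3/356.246) ≈ -0.09.
|E_p| < 1: demand is inelastic.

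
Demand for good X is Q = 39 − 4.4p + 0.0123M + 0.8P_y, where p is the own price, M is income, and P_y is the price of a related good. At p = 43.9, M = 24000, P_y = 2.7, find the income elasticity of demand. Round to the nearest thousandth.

2.061

At the given point, Q = 39 − 4.4(43.9) + 0.0123(24000) + 0.8(2.7) = 39 − 193.16 + 295.2 + 2.16 = 143.2.
∂Q/∂M = +0.0123, so E_I = 0.0123·(24000/143.2) ≈ 2.061.
E_I > 1: normal good (luxury).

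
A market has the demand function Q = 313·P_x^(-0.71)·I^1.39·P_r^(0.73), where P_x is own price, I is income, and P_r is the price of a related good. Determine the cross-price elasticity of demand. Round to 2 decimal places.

0.73

For a Cobb–Douglas (constant-elasticity) form Q = A·P_r^α·…, the elasticity with respect to P_r equals the exponent α at every point.
Here the exponent on P_r is 0.73, so the cross-price elasticity of demand is 0.73.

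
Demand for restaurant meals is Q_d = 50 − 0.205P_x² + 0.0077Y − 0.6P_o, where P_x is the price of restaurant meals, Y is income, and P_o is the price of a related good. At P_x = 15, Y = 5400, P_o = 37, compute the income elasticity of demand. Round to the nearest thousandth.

Evaluating quantity at (P_x, Y, P_o) gives Q_d = 50 − 0.205(15)² + 0.0077(5400) − 0.6(37) = 50 − 46.125 + 41.58 − 22.2 = 23.255.
∂Q_d/∂Y = +0.0077, so E_I = 0.0077·(5400/23.255) ≈ 1.788.
E_I > 1: normal good (luxury).

1.788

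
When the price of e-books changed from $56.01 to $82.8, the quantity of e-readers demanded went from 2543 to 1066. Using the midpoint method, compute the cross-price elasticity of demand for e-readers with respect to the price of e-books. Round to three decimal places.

-2.121

%ΔQ_x = (1066 − 2543)/[(2543+1066)/2] = -1477/1804.5 ≈ -0.8185.
%ΔP_y = (82.8 − 56.01)/[(56.01+82.8)/2] ≈ 0.3860.
E_xy = -0.8185/0.3860 ≈ -2.121.
E_xy < 0, so e-readers and e-books are complements.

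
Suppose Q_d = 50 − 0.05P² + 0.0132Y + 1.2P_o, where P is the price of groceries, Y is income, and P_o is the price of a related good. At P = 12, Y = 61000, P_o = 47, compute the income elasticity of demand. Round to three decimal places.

0.890

First evaluate Q_d: 50 − 0.05(12)² + 0.0132(61000) + 1.2(47) = 50 − 7.2 + 805.2 + 56.4 = 904.4.
∂Q_d/∂Y = +0.0132, so E_I = 0.0132·(61000/904.4) ≈ 0.890.
E_I ∈ (0,1): normal good (necessity).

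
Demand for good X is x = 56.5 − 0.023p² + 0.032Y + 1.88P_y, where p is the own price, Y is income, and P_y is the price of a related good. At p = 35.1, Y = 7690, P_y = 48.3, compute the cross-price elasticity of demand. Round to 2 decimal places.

First evaluate x: 56.5 − 0.023(35.1)² + 0.032(7690) + 1.88(48.3) = 56.5 − 28.3362 + 246.08 + 90.804 = 365.0478.
∂x/∂P_y = +1.88, so E_xy = 1.88·(48.3/365.0478) ≈ 0.25.
E_xy > 0: the goods are substitutes.

0.25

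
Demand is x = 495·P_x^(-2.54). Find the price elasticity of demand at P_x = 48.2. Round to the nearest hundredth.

-2.54

For a Cobb–Douglas (constant-elasticity) form x = A·P_x^α·…, the elasticity with respect to P_x equals the exponent α at every point.
Here the exponent on P_x is -2.54, so the price elasticity of demand is -2.54.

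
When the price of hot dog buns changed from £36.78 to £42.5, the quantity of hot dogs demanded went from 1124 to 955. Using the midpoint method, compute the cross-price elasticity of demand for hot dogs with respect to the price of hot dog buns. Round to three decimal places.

%ΔQ_x = (955 − 1124)/[(1124+955)/2] = -169/1039.5 ≈ -0.1626.
%ΔP_y = (42.5 − 36.78)/[(36.78+42.5)/2] ≈ 0.1443.
E_xy = -0.1626/0.1443 ≈ -1.127.
E_xy < 0, so hot dogs and hot dog buns are complements.

-1.127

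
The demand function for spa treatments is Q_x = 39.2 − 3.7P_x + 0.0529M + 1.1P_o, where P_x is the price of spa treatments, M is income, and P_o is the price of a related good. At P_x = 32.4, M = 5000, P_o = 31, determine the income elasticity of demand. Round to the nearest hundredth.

1.21

At the given point, Q_x = 39.2 − 3.7(32.4) + 0.0529(5000) + 1.1(31) = 39.2 − 119.88 + 264.5 + 34.1 = 217.92.
∂Q_x/∂M = +0.0529, so E_I = 0.0529·(5000/217.92) ≈ 1.21.
E_I > 1: normal good (luxury).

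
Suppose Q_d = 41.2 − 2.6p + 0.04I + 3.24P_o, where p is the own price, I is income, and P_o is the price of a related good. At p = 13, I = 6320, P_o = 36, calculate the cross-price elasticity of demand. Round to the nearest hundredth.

0.31

At the given point, Q_d = 41.2 − 2.6(13) + 0.04(6320) + 3.24(36) = 41.2 − 33.8 + 252.8 + 116.64 = 376.84.
∂Q_d/∂P_o = +3.24, so E_xy = 3.24·(36/376.84) ≈ 0.31.
E_xy > 0: the goods are substitutes.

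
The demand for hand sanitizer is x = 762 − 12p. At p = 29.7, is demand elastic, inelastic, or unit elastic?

At p = 29.7, x = 405.6.
dx/dp = −12.
Point elasticity E = (dx/dp)·(p/x) = -12 × 29.7/405.6 ≈ -0.879.
|E| ≈ 0.879 < 1, so demand is inelastic.

inelastic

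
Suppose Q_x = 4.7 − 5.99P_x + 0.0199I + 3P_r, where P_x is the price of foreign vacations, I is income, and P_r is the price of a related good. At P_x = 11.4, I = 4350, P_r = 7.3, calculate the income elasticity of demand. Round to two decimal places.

Evaluating quantity at (P_x, I, P_r) gives Q_x = 4.7 − 5.99(11.4) + 0.0199(4350) + 3(7.3) = 4.7 − 68.286 + 86.565 + 21.9 = 44.879.
∂Q_x/∂I = +0.0199, so E_I = 0.0199·(4350/44.879) ≈ 1.93.
E_I > 1: normal good (luxury).

1.93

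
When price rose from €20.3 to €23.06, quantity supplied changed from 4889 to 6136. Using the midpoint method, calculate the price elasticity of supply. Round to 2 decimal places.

1.78

%ΔQ = (6136 − 4889)/[(4889 + 6136)/2] = 1247/5512.5 ≈ 0.2262.
%ΔP = (23.06 − 20.3)/[(20.3 + 23.06)/2] = 2.76/21.68 ≈ 0.1273.
Arc elasticity E = %ΔQ/%ΔP ≈ 0.2262/0.1273 ≈ 1.78.
|E| > 1: supply is elastic over this range.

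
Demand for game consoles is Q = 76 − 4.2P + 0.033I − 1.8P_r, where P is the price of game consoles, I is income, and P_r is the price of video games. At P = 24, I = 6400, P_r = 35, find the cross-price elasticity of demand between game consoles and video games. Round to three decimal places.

-0.511

Evaluating quantity at (P, I, P_r) gives Q = 76 − 4.2(24) + 0.033(6400) − 1.8(35) = 76 − 100.8 + 211.2 − 63 = 123.4.
∂Q/∂P_r = −1.8, so E_xy = -1.8·(35/123.4) ≈ -0.511.
E_xy < 0: the goods are complements.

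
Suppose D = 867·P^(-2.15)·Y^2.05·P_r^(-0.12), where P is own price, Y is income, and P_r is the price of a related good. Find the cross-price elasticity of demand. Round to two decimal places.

For a Cobb–Douglas (constant-elasticity) form D = A·P_r^α·…, the elasticity with respect to P_r equals the exponent α at every point.
Here the exponent on P_r is -0.12, so the cross-price elasticity of demand is -0.12.

-0.12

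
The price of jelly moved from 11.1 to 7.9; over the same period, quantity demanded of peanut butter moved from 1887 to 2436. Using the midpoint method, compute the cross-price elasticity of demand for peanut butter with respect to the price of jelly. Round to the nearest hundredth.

-0.75

%ΔQ_x = (2436 − 1887)/[(1887+2436)/2] = 549/2161.5 ≈ 0.2540.
%ΔP_y = (7.9 − 11.1)/[(11.1+7.9)/2] ≈ -0.3368.
E_xy = 0.2540/-0.3368 ≈ -0.75.
E_xy < 0, so peanut butter and jelly are complements.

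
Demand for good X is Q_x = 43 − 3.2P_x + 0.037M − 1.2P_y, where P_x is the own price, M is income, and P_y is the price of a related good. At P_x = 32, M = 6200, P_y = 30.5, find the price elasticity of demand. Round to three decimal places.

Substituting, Q_x = 43 − 3.2(32) + 0.037(6200) − 1.2(30.5) = 43 − 102.4 + 229.4 − 36.6 = 133.4.
∂Q_x/∂P_x = −3.2, so E_p = (−3.2)·(32/133.4) ≈ -0.768.
|E_p| < 1: demand is inelastic.

-0.768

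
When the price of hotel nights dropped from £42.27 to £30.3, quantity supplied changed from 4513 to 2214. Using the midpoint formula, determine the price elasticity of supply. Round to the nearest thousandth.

%Δq = (2214 − 4513)/[(4513 + 2214)/2] = -2299/3363.5 ≈ -0.6835.
%ΔP = (30.3 − 42.27)/[(42.27 + 30.3)/2] = -11.97/36.285 ≈ -0.3299.
Arc elasticity E = %Δq/%ΔP ≈ -0.6835/-0.3299 ≈ 2.072.
|E| > 1: supply is elastic over this range.

2.072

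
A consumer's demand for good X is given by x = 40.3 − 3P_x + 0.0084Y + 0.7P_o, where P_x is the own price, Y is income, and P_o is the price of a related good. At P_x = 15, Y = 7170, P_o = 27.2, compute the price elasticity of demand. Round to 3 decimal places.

-0.603

First evaluate x: 40.3 − 3(15) + 0.0084(7170) + 0.7(27.2) = 40.3 − 45 + 60.228 + 19.04 = 74.568.
∂x/∂P_x = −3, so E_p = (−3)·(15/74.568) ≈ -0.603.
|E_p| < 1: demand is inelastic.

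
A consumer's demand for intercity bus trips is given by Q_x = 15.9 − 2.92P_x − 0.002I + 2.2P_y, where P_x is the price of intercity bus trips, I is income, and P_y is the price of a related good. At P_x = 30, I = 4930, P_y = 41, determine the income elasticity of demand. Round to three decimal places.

First evaluate Q_x: 15.9 − 2.92(30) − 0.002(4930) + 2.2(41) = 15.9 − 87.6 − 9.86 + 90.2 = 8.64.
∂Q_x/∂I = −0.002, so E_I = -0.002·(4930/8.64) ≈ -1.141.
E_I < 0: inferior good.

-1.141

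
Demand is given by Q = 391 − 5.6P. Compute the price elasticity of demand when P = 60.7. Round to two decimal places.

-6.65

At P = 60.7, Q = 51.08.
dQ/dP = −5.6.
Point elasticity E = (dQ/dP)·(P/Q) = -5.6 × 60.7/51.08 ≈ -6.65.
|E| > 1, so demand is elastic at this price.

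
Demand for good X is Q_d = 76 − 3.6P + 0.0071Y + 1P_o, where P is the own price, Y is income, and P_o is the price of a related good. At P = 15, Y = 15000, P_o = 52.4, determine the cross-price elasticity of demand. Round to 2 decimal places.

At the given point, Q_d = 76 − 3.6(15) + 0.0071(15000) + 1(52.4) = 76 − 54 + 106.5 + 52.4 = 180.9.
∂Q_d/∂P_o = +1, so E_xy = 1·(52.4/180.9) ≈ 0.29.
E_xy > 0: the goods are substitutes.

0.29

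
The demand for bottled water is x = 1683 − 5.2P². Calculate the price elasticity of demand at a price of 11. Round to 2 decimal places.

-1.19

At P = 11, x = 1053.8.
dx/dP = −2·5.2·P = −114.4.
Point elasticity E = (dx/dP)·(P/x) = -114.4 × 11/1053.8 ≈ -1.19.
|E| > 1, so demand is elastic at this price.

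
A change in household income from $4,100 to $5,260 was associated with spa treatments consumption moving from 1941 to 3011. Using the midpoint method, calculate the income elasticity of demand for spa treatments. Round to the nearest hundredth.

1.74

%ΔQ = (3011 − 1941)/[(1941+3011)/2] = 1070/2476 ≈ 0.4321.
%ΔI = (5,260 − 4,100)/[(4,100+5,260)/2] = 1160/4680 ≈ 0.2479.
E_I = %ΔQ/%ΔI ≈ 1.74.
E_I > 1: normal good (luxury).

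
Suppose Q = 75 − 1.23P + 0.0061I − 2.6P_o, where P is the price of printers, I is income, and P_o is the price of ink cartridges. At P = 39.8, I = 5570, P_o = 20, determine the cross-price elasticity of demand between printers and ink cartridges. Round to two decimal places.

Substituting, Q = 75 − 1.23(39.8) + 0.0061(5570) − 2.6(20) = 75 − 48.954 + 33.977 − 52 = 8.023.
∂Q/∂P_o = −2.6, so E_xy = -2.6·(20/8.023) ≈ -6.48.
E_xy < 0: the goods are complements.

-6.48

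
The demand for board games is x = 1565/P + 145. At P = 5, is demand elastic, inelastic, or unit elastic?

inelastic

At P = 5, x = 458.
dx/dP = −1565/P² = −62.6.
Point elasticity E = (dx/dP)·(P/x) = -62.6 × 5/458 ≈ -0.683.
|E| ≈ 0.683 < 1, so demand is inelastic.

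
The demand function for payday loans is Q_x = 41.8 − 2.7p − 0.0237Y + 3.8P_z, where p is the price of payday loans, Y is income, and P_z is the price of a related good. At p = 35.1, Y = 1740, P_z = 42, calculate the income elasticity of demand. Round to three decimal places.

Q_x = 41.8 − 2.7(35.1) − 0.0237(1740) + 3.8(42) = 41.8 − 94.77 − 41.238 + 159.6 = 65.392.
∂Q_x/∂Y = −0.0237, so E_I = -0.0237·(1740/65.392) ≈ -0.631.
E_I < 0: inferior good.

-0.631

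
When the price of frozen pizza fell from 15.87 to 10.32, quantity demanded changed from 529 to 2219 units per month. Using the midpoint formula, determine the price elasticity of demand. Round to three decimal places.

%ΔQ = (2219 − 529)/[(529 + 2219)/2] = 1690/1374 ≈ 1.2300.
%ΔP = (10.32 − 15.87)/[(15.87 + 10.32)/2] = -5.55/13.095 ≈ -0.4238.
Arc elasticity E = %ΔQ/%ΔP ≈ 1.2300/-0.4238 ≈ -2.902.
|E| > 1: demand is elastic over this range.

-2.902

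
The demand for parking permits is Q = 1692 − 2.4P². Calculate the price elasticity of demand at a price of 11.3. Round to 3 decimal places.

-0.442

At P = 11.3, Q = 1385.544.
dQ/dP = −2·2.4·P = −54.24.
Point elasticity E = (dQ/dP)·(P/Q) = -54.24 × 11.3/1385.544 ≈ -0.442.
|E| < 1, so demand is inelastic at this price.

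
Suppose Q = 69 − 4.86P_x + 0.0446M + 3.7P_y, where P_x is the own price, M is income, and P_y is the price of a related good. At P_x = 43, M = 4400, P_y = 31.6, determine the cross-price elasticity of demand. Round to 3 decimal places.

At the given point, Q = 69 − 4.86(43) + 0.0446(4400) + 3.7(31.6) = 69 − 208.98 + 196.24 + 116.92 = 173.18.
∂Q/∂P_y = +3.7, so E_xy = 3.7·(31.6/173.18) ≈ 0.675.
E_xy > 0: the goods are substitutes.

0.675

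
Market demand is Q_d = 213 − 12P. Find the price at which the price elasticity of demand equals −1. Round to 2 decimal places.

8.88

For linear demand Q_d = a − bP, E = −bP/(a − bP). |E| = 1 ⇒ bP = a − bP ⇒ P = a/(2b).
P = 213/(2·12) ≈ 8.88.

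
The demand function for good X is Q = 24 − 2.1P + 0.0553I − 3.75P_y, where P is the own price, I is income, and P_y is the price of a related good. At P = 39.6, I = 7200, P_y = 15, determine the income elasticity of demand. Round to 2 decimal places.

1.41

First evaluate Q: 24 − 2.1(39.6) + 0.0553(7200) − 3.75(15) = 24 − 83.16 + 398.16 − 56.25 = 282.75.
∂Q/∂I = +0.0553, so E_I = 0.0553·(7200/282.75) ≈ 1.41.
E_I > 1: normal good (luxury).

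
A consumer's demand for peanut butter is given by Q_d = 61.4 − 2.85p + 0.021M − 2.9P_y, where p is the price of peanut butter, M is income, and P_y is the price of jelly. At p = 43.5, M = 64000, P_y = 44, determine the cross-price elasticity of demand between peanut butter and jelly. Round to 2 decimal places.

-0.11

Evaluating quantity at (p, M, P_y) gives Q_d = 61.4 − 2.85(43.5) + 0.021(64000) − 2.9(44) = 61.4 − 123.975 + 1344 − 127.6 = 1153.825.
∂Q_d/∂P_y = −2.9, so E_xy = -2.9·(44/1153.825) ≈ -0.11.
E_xy < 0: the goods are complements.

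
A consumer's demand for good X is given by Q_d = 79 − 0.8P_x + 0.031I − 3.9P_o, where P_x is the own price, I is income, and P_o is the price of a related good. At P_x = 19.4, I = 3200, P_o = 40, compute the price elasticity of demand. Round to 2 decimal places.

-2.32

Evaluating quantity at (P_x, I, P_o) gives Q_d = 79 − 0.8(19.4) + 0.031(3200) − 3.9(40) = 79 − 15.52 + 99.2 − 156 = 6.68.
∂Q_d/∂P_x = −0.8, so E_p = (−0.8)·(19.4/6.68) ≈ -2.32.
|E_p| > 1: demand is elastic.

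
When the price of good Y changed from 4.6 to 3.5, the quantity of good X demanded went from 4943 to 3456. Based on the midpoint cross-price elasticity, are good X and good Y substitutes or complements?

substitutes

%ΔQ_x = (3456 − 4943)/[(4943+3456)/2] = -1487/4199.5 ≈ -0.3541.
%ΔP_y = (3.5 − 4.6)/[(4.6+3.5)/2] ≈ -0.2716.
E_xy = -0.3541/-0.2716 ≈ 1.304.
E_xy > 0, so the goods are substitutes.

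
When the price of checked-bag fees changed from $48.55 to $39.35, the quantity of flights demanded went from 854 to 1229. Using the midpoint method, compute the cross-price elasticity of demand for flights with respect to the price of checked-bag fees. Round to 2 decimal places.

%ΔQ_x = (1229 − 854)/[(854+1229)/2] = 375/1041.5 ≈ 0.3601.
%ΔP_y = (39.35 − 48.55)/[(48.55+39.35)/2] ≈ -0.2093.
E_xy = 0.3601/-0.2093 ≈ -1.72.
E_xy < 0, so flights and checked-bag fees are complements.

-1.72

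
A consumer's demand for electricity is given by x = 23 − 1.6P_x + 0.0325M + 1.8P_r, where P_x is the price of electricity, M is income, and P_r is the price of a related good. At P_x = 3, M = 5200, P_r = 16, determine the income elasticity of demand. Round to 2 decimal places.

x = 23 − 1.6(3) + 0.0325(5200) + 1.8(16) = 23 − 4.8 + 169 + 28.8 = 216.
∂x/∂M = +0.0325, so E_I = 0.0325·(5200/216) ≈ 0.78.
E_I ∈ (0,1): normal good (necessity).

0.78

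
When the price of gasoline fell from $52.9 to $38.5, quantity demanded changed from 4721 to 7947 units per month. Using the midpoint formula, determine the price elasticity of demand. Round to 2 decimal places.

%ΔQ = (7947 − 4721)/[(4721 + 7947)/2] = 3226/6334 ≈ 0.5093.
%Δp = (38.5 − 52.9)/[(52.9 + 38.5)/2] = -14.4/45.7 ≈ -0.3151.
Arc elasticity E = %ΔQ/%Δp ≈ 0.5093/-0.3151 ≈ -1.62.
|E| > 1: demand is elastic over this range.

-1.62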